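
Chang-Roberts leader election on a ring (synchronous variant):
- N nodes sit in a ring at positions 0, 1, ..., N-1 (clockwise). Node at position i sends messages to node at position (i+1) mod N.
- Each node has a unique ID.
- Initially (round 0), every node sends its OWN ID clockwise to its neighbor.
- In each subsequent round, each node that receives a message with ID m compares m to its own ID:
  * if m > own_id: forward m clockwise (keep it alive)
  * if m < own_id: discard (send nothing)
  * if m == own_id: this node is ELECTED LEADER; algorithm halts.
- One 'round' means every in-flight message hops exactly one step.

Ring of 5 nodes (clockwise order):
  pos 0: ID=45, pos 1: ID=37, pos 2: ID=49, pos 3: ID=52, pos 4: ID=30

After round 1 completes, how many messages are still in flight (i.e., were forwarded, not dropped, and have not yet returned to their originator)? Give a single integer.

Answer: 2

Derivation:
Round 1: pos1(id37) recv 45: fwd; pos2(id49) recv 37: drop; pos3(id52) recv 49: drop; pos4(id30) recv 52: fwd; pos0(id45) recv 30: drop
After round 1: 2 messages still in flight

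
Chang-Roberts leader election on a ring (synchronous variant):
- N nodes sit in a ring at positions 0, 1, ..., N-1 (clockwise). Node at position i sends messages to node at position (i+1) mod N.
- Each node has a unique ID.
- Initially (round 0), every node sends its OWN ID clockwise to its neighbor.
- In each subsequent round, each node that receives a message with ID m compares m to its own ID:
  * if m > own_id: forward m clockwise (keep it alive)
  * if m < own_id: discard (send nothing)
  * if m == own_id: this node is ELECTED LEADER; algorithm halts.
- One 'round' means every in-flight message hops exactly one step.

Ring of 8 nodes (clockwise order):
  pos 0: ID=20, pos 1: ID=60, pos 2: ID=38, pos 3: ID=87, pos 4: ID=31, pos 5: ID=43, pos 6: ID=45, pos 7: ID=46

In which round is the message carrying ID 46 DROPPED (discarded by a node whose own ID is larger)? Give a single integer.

Answer: 2

Derivation:
Round 1: pos1(id60) recv 20: drop; pos2(id38) recv 60: fwd; pos3(id87) recv 38: drop; pos4(id31) recv 87: fwd; pos5(id43) recv 31: drop; pos6(id45) recv 43: drop; pos7(id46) recv 45: drop; pos0(id20) recv 46: fwd
Round 2: pos3(id87) recv 60: drop; pos5(id43) recv 87: fwd; pos1(id60) recv 46: drop
Round 3: pos6(id45) recv 87: fwd
Round 4: pos7(id46) recv 87: fwd
Round 5: pos0(id20) recv 87: fwd
Round 6: pos1(id60) recv 87: fwd
Round 7: pos2(id38) recv 87: fwd
Round 8: pos3(id87) recv 87: ELECTED
Message ID 46 originates at pos 7; dropped at pos 1 in round 2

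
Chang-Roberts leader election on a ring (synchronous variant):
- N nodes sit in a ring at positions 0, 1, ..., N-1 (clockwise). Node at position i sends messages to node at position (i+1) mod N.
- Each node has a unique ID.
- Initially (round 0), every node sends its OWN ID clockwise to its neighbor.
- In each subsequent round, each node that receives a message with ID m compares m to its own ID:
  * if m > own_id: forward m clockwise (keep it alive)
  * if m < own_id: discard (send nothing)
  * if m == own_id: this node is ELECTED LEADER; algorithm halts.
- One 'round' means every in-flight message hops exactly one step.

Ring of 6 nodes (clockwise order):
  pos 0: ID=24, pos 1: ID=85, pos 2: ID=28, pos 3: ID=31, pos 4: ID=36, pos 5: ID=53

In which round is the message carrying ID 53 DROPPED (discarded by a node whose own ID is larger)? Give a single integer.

Round 1: pos1(id85) recv 24: drop; pos2(id28) recv 85: fwd; pos3(id31) recv 28: drop; pos4(id36) recv 31: drop; pos5(id53) recv 36: drop; pos0(id24) recv 53: fwd
Round 2: pos3(id31) recv 85: fwd; pos1(id85) recv 53: drop
Round 3: pos4(id36) recv 85: fwd
Round 4: pos5(id53) recv 85: fwd
Round 5: pos0(id24) recv 85: fwd
Round 6: pos1(id85) recv 85: ELECTED
Message ID 53 originates at pos 5; dropped at pos 1 in round 2

Answer: 2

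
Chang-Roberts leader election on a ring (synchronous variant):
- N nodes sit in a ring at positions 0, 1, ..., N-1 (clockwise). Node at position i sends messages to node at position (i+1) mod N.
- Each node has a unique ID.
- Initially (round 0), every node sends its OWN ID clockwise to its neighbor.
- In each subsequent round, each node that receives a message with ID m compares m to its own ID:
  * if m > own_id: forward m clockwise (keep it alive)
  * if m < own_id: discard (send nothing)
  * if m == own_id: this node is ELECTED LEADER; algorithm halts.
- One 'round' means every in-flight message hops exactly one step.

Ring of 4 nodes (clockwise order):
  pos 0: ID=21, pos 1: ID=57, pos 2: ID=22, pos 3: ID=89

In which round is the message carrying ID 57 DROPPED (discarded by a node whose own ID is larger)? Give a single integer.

Answer: 2

Derivation:
Round 1: pos1(id57) recv 21: drop; pos2(id22) recv 57: fwd; pos3(id89) recv 22: drop; pos0(id21) recv 89: fwd
Round 2: pos3(id89) recv 57: drop; pos1(id57) recv 89: fwd
Round 3: pos2(id22) recv 89: fwd
Round 4: pos3(id89) recv 89: ELECTED
Message ID 57 originates at pos 1; dropped at pos 3 in round 2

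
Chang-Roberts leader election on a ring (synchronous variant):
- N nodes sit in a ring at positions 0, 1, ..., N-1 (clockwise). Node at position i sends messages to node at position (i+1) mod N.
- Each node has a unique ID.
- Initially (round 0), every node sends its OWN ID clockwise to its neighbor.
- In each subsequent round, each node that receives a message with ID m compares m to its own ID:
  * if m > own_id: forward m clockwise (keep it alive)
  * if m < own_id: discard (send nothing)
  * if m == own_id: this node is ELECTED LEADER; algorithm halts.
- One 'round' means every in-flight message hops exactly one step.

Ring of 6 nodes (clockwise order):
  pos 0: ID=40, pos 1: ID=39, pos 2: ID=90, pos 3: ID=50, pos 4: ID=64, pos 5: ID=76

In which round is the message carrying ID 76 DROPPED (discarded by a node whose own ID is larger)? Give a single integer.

Round 1: pos1(id39) recv 40: fwd; pos2(id90) recv 39: drop; pos3(id50) recv 90: fwd; pos4(id64) recv 50: drop; pos5(id76) recv 64: drop; pos0(id40) recv 76: fwd
Round 2: pos2(id90) recv 40: drop; pos4(id64) recv 90: fwd; pos1(id39) recv 76: fwd
Round 3: pos5(id76) recv 90: fwd; pos2(id90) recv 76: drop
Round 4: pos0(id40) recv 90: fwd
Round 5: pos1(id39) recv 90: fwd
Round 6: pos2(id90) recv 90: ELECTED
Message ID 76 originates at pos 5; dropped at pos 2 in round 3

Answer: 3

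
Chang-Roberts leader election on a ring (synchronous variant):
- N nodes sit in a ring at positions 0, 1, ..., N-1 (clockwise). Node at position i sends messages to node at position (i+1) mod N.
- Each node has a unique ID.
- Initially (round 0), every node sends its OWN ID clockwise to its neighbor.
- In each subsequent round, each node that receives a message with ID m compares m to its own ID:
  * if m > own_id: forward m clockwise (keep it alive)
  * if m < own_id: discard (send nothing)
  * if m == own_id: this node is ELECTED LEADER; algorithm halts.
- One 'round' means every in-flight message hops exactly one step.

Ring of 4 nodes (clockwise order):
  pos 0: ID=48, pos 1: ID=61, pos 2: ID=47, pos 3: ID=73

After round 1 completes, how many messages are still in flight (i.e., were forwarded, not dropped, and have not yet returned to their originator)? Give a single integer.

Answer: 2

Derivation:
Round 1: pos1(id61) recv 48: drop; pos2(id47) recv 61: fwd; pos3(id73) recv 47: drop; pos0(id48) recv 73: fwd
After round 1: 2 messages still in flight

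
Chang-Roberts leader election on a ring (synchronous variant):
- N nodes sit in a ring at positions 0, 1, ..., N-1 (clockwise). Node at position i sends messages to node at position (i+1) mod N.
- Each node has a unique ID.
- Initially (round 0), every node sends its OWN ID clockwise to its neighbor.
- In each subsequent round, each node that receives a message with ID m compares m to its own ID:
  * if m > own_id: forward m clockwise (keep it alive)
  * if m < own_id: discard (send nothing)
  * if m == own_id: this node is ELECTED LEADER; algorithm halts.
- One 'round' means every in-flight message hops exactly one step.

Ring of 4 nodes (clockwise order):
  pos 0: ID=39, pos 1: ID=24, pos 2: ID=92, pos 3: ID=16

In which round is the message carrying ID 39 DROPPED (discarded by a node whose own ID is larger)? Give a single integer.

Round 1: pos1(id24) recv 39: fwd; pos2(id92) recv 24: drop; pos3(id16) recv 92: fwd; pos0(id39) recv 16: drop
Round 2: pos2(id92) recv 39: drop; pos0(id39) recv 92: fwd
Round 3: pos1(id24) recv 92: fwd
Round 4: pos2(id92) recv 92: ELECTED
Message ID 39 originates at pos 0; dropped at pos 2 in round 2

Answer: 2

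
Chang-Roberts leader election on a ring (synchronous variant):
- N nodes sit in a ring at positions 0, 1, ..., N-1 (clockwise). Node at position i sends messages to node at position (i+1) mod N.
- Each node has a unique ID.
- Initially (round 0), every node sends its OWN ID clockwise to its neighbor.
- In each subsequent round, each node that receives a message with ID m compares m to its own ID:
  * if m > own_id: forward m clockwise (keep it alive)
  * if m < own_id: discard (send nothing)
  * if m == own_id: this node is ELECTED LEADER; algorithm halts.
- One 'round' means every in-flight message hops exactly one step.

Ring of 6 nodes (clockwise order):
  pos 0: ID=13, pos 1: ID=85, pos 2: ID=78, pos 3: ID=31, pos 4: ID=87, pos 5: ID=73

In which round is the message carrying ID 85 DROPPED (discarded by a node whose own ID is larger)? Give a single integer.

Answer: 3

Derivation:
Round 1: pos1(id85) recv 13: drop; pos2(id78) recv 85: fwd; pos3(id31) recv 78: fwd; pos4(id87) recv 31: drop; pos5(id73) recv 87: fwd; pos0(id13) recv 73: fwd
Round 2: pos3(id31) recv 85: fwd; pos4(id87) recv 78: drop; pos0(id13) recv 87: fwd; pos1(id85) recv 73: drop
Round 3: pos4(id87) recv 85: drop; pos1(id85) recv 87: fwd
Round 4: pos2(id78) recv 87: fwd
Round 5: pos3(id31) recv 87: fwd
Round 6: pos4(id87) recv 87: ELECTED
Message ID 85 originates at pos 1; dropped at pos 4 in round 3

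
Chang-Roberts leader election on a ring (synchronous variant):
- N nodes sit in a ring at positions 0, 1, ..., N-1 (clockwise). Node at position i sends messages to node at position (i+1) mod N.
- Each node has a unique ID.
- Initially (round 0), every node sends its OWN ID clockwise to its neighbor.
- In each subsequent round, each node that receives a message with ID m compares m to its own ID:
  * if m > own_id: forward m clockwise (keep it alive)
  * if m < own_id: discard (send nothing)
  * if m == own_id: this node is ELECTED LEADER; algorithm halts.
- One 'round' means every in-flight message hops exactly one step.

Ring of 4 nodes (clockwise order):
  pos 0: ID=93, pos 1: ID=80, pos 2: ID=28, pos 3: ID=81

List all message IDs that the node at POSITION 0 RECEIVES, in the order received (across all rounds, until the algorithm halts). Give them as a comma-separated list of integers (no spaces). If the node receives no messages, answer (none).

Answer: 81,93

Derivation:
Round 1: pos1(id80) recv 93: fwd; pos2(id28) recv 80: fwd; pos3(id81) recv 28: drop; pos0(id93) recv 81: drop
Round 2: pos2(id28) recv 93: fwd; pos3(id81) recv 80: drop
Round 3: pos3(id81) recv 93: fwd
Round 4: pos0(id93) recv 93: ELECTED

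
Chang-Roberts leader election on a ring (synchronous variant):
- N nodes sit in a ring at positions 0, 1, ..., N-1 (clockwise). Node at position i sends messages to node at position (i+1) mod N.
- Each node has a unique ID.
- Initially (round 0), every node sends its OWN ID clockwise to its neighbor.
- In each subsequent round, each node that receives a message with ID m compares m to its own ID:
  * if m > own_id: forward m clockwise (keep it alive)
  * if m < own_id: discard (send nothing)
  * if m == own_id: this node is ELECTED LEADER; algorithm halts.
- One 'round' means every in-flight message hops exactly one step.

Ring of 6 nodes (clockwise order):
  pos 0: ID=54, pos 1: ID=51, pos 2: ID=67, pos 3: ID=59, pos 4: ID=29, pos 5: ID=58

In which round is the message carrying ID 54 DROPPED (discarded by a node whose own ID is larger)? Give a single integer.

Answer: 2

Derivation:
Round 1: pos1(id51) recv 54: fwd; pos2(id67) recv 51: drop; pos3(id59) recv 67: fwd; pos4(id29) recv 59: fwd; pos5(id58) recv 29: drop; pos0(id54) recv 58: fwd
Round 2: pos2(id67) recv 54: drop; pos4(id29) recv 67: fwd; pos5(id58) recv 59: fwd; pos1(id51) recv 58: fwd
Round 3: pos5(id58) recv 67: fwd; pos0(id54) recv 59: fwd; pos2(id67) recv 58: drop
Round 4: pos0(id54) recv 67: fwd; pos1(id51) recv 59: fwd
Round 5: pos1(id51) recv 67: fwd; pos2(id67) recv 59: drop
Round 6: pos2(id67) recv 67: ELECTED
Message ID 54 originates at pos 0; dropped at pos 2 in round 2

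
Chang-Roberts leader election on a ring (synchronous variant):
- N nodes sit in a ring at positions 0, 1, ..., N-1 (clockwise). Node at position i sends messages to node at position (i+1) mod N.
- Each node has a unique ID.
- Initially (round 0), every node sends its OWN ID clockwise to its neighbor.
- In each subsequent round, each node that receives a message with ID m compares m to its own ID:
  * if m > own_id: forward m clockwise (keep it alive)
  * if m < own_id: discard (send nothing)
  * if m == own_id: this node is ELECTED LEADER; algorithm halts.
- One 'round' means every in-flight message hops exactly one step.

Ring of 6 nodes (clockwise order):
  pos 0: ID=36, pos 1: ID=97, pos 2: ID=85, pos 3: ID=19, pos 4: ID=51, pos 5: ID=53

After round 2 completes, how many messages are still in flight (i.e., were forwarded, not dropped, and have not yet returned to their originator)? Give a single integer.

Answer: 2

Derivation:
Round 1: pos1(id97) recv 36: drop; pos2(id85) recv 97: fwd; pos3(id19) recv 85: fwd; pos4(id51) recv 19: drop; pos5(id53) recv 51: drop; pos0(id36) recv 53: fwd
Round 2: pos3(id19) recv 97: fwd; pos4(id51) recv 85: fwd; pos1(id97) recv 53: drop
After round 2: 2 messages still in flight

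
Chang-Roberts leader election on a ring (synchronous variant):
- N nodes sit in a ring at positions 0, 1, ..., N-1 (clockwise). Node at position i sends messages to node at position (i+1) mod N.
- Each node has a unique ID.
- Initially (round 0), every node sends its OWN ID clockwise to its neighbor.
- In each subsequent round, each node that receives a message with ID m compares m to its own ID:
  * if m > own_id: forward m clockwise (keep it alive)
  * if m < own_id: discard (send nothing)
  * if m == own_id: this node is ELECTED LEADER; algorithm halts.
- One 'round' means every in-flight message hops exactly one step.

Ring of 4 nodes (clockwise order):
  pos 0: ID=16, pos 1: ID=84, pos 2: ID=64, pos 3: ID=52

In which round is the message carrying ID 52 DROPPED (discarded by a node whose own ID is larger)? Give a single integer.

Answer: 2

Derivation:
Round 1: pos1(id84) recv 16: drop; pos2(id64) recv 84: fwd; pos3(id52) recv 64: fwd; pos0(id16) recv 52: fwd
Round 2: pos3(id52) recv 84: fwd; pos0(id16) recv 64: fwd; pos1(id84) recv 52: drop
Round 3: pos0(id16) recv 84: fwd; pos1(id84) recv 64: drop
Round 4: pos1(id84) recv 84: ELECTED
Message ID 52 originates at pos 3; dropped at pos 1 in round 2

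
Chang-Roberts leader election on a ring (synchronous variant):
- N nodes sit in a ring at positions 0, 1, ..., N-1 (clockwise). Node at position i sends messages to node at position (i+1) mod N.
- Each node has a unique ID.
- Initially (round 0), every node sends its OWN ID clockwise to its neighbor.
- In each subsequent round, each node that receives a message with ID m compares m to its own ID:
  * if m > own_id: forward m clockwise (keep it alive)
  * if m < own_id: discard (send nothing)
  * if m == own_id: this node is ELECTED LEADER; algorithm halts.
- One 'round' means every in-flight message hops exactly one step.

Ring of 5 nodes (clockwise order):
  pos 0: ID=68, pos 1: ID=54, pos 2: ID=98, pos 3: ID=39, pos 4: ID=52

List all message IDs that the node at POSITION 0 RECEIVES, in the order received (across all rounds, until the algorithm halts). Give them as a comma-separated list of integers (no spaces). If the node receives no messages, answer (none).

Round 1: pos1(id54) recv 68: fwd; pos2(id98) recv 54: drop; pos3(id39) recv 98: fwd; pos4(id52) recv 39: drop; pos0(id68) recv 52: drop
Round 2: pos2(id98) recv 68: drop; pos4(id52) recv 98: fwd
Round 3: pos0(id68) recv 98: fwd
Round 4: pos1(id54) recv 98: fwd
Round 5: pos2(id98) recv 98: ELECTED

Answer: 52,98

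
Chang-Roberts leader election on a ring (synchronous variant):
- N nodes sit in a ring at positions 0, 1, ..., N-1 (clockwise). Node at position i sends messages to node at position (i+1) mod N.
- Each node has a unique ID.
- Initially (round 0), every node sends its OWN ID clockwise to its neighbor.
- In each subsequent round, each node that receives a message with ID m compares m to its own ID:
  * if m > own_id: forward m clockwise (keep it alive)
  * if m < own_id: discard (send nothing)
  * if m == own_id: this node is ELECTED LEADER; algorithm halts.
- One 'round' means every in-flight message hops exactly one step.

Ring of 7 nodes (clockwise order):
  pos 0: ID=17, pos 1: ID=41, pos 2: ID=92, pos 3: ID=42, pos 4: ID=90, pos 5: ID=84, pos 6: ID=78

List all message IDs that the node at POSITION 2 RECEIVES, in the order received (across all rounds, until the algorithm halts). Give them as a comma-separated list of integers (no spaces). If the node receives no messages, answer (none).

Answer: 41,78,84,90,92

Derivation:
Round 1: pos1(id41) recv 17: drop; pos2(id92) recv 41: drop; pos3(id42) recv 92: fwd; pos4(id90) recv 42: drop; pos5(id84) recv 90: fwd; pos6(id78) recv 84: fwd; pos0(id17) recv 78: fwd
Round 2: pos4(id90) recv 92: fwd; pos6(id78) recv 90: fwd; pos0(id17) recv 84: fwd; pos1(id41) recv 78: fwd
Round 3: pos5(id84) recv 92: fwd; pos0(id17) recv 90: fwd; pos1(id41) recv 84: fwd; pos2(id92) recv 78: drop
Round 4: pos6(id78) recv 92: fwd; pos1(id41) recv 90: fwd; pos2(id92) recv 84: drop
Round 5: pos0(id17) recv 92: fwd; pos2(id92) recv 90: drop
Round 6: pos1(id41) recv 92: fwd
Round 7: pos2(id92) recv 92: ELECTED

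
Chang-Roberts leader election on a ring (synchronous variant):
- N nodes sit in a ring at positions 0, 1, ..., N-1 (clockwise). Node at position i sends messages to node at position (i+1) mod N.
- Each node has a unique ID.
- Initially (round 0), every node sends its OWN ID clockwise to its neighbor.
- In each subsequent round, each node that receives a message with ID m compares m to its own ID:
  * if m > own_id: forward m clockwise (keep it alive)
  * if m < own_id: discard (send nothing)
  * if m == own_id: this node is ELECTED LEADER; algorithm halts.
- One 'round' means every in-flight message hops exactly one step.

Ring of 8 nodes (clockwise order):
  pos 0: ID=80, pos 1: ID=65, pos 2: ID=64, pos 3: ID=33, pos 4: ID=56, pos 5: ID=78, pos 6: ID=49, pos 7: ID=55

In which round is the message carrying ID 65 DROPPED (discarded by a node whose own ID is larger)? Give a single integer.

Round 1: pos1(id65) recv 80: fwd; pos2(id64) recv 65: fwd; pos3(id33) recv 64: fwd; pos4(id56) recv 33: drop; pos5(id78) recv 56: drop; pos6(id49) recv 78: fwd; pos7(id55) recv 49: drop; pos0(id80) recv 55: drop
Round 2: pos2(id64) recv 80: fwd; pos3(id33) recv 65: fwd; pos4(id56) recv 64: fwd; pos7(id55) recv 78: fwd
Round 3: pos3(id33) recv 80: fwd; pos4(id56) recv 65: fwd; pos5(id78) recv 64: drop; pos0(id80) recv 78: drop
Round 4: pos4(id56) recv 80: fwd; pos5(id78) recv 65: drop
Round 5: pos5(id78) recv 80: fwd
Round 6: pos6(id49) recv 80: fwd
Round 7: pos7(id55) recv 80: fwd
Round 8: pos0(id80) recv 80: ELECTED
Message ID 65 originates at pos 1; dropped at pos 5 in round 4

Answer: 4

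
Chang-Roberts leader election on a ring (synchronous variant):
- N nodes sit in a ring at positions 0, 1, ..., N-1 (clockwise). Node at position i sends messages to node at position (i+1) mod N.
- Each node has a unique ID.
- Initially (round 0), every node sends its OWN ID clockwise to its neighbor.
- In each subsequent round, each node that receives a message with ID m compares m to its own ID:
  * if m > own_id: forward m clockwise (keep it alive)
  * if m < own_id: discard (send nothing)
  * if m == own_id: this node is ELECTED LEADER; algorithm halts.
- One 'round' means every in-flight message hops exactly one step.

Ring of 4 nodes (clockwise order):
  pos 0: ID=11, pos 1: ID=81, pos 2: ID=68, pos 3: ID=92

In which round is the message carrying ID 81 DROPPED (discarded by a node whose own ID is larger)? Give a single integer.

Round 1: pos1(id81) recv 11: drop; pos2(id68) recv 81: fwd; pos3(id92) recv 68: drop; pos0(id11) recv 92: fwd
Round 2: pos3(id92) recv 81: drop; pos1(id81) recv 92: fwd
Round 3: pos2(id68) recv 92: fwd
Round 4: pos3(id92) recv 92: ELECTED
Message ID 81 originates at pos 1; dropped at pos 3 in round 2

Answer: 2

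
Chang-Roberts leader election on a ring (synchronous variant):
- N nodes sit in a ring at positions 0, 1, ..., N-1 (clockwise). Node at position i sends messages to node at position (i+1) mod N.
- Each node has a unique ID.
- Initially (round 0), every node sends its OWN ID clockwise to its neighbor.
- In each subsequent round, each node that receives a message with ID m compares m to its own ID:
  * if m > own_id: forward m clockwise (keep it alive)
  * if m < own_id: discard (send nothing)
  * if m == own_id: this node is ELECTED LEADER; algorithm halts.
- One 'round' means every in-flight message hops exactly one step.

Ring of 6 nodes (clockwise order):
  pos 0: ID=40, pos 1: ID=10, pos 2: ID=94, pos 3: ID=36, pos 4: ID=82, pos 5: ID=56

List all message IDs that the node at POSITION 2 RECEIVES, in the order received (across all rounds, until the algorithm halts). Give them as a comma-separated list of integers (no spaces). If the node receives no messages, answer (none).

Answer: 10,40,56,82,94

Derivation:
Round 1: pos1(id10) recv 40: fwd; pos2(id94) recv 10: drop; pos3(id36) recv 94: fwd; pos4(id82) recv 36: drop; pos5(id56) recv 82: fwd; pos0(id40) recv 56: fwd
Round 2: pos2(id94) recv 40: drop; pos4(id82) recv 94: fwd; pos0(id40) recv 82: fwd; pos1(id10) recv 56: fwd
Round 3: pos5(id56) recv 94: fwd; pos1(id10) recv 82: fwd; pos2(id94) recv 56: drop
Round 4: pos0(id40) recv 94: fwd; pos2(id94) recv 82: drop
Round 5: pos1(id10) recv 94: fwd
Round 6: pos2(id94) recv 94: ELECTED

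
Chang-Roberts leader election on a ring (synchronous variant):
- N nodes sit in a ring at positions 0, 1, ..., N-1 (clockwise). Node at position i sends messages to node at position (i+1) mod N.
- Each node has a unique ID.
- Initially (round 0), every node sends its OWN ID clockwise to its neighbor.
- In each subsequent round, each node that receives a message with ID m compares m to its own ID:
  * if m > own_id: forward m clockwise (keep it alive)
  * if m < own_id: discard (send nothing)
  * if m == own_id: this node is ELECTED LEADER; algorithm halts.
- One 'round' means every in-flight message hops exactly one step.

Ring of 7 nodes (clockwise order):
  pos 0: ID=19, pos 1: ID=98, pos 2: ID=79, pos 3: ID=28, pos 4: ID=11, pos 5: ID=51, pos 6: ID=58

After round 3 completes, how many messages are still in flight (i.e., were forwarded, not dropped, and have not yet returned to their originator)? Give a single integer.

Round 1: pos1(id98) recv 19: drop; pos2(id79) recv 98: fwd; pos3(id28) recv 79: fwd; pos4(id11) recv 28: fwd; pos5(id51) recv 11: drop; pos6(id58) recv 51: drop; pos0(id19) recv 58: fwd
Round 2: pos3(id28) recv 98: fwd; pos4(id11) recv 79: fwd; pos5(id51) recv 28: drop; pos1(id98) recv 58: drop
Round 3: pos4(id11) recv 98: fwd; pos5(id51) recv 79: fwd
After round 3: 2 messages still in flight

Answer: 2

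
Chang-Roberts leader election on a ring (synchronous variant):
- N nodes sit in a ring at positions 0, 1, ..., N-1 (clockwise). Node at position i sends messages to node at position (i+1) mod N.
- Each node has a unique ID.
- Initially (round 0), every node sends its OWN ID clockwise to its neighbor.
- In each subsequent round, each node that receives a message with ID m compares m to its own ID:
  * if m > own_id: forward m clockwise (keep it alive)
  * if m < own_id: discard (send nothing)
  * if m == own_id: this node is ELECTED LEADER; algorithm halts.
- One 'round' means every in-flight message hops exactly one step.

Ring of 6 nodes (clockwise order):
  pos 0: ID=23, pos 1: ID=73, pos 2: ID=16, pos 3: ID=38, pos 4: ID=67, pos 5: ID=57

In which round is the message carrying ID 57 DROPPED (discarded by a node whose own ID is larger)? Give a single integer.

Round 1: pos1(id73) recv 23: drop; pos2(id16) recv 73: fwd; pos3(id38) recv 16: drop; pos4(id67) recv 38: drop; pos5(id57) recv 67: fwd; pos0(id23) recv 57: fwd
Round 2: pos3(id38) recv 73: fwd; pos0(id23) recv 67: fwd; pos1(id73) recv 57: drop
Round 3: pos4(id67) recv 73: fwd; pos1(id73) recv 67: drop
Round 4: pos5(id57) recv 73: fwd
Round 5: pos0(id23) recv 73: fwd
Round 6: pos1(id73) recv 73: ELECTED
Message ID 57 originates at pos 5; dropped at pos 1 in round 2

Answer: 2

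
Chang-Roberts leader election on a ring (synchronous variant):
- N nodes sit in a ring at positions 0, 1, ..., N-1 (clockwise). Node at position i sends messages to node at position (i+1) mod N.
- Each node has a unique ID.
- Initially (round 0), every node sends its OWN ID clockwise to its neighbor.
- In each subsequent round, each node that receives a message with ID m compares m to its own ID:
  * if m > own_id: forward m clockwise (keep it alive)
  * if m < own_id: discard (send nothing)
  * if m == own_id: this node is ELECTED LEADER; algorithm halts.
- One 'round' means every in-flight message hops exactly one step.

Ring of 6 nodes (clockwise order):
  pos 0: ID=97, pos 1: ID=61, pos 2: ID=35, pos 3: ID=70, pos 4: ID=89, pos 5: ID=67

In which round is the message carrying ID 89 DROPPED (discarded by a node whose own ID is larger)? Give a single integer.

Round 1: pos1(id61) recv 97: fwd; pos2(id35) recv 61: fwd; pos3(id70) recv 35: drop; pos4(id89) recv 70: drop; pos5(id67) recv 89: fwd; pos0(id97) recv 67: drop
Round 2: pos2(id35) recv 97: fwd; pos3(id70) recv 61: drop; pos0(id97) recv 89: drop
Round 3: pos3(id70) recv 97: fwd
Round 4: pos4(id89) recv 97: fwd
Round 5: pos5(id67) recv 97: fwd
Round 6: pos0(id97) recv 97: ELECTED
Message ID 89 originates at pos 4; dropped at pos 0 in round 2

Answer: 2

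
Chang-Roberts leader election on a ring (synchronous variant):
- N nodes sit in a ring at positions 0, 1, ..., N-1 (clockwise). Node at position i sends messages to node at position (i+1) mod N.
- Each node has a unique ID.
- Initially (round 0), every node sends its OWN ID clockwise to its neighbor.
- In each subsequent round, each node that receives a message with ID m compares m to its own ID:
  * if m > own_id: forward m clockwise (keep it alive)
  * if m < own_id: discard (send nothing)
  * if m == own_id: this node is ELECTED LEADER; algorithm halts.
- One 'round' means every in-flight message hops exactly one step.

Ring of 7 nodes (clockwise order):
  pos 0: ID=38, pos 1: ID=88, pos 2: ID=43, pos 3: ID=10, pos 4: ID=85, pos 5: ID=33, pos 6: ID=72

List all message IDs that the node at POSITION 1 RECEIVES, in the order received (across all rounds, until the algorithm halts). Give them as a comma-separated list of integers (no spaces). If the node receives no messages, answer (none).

Answer: 38,72,85,88

Derivation:
Round 1: pos1(id88) recv 38: drop; pos2(id43) recv 88: fwd; pos3(id10) recv 43: fwd; pos4(id85) recv 10: drop; pos5(id33) recv 85: fwd; pos6(id72) recv 33: drop; pos0(id38) recv 72: fwd
Round 2: pos3(id10) recv 88: fwd; pos4(id85) recv 43: drop; pos6(id72) recv 85: fwd; pos1(id88) recv 72: drop
Round 3: pos4(id85) recv 88: fwd; pos0(id38) recv 85: fwd
Round 4: pos5(id33) recv 88: fwd; pos1(id88) recv 85: drop
Round 5: pos6(id72) recv 88: fwd
Round 6: pos0(id38) recv 88: fwd
Round 7: pos1(id88) recv 88: ELECTED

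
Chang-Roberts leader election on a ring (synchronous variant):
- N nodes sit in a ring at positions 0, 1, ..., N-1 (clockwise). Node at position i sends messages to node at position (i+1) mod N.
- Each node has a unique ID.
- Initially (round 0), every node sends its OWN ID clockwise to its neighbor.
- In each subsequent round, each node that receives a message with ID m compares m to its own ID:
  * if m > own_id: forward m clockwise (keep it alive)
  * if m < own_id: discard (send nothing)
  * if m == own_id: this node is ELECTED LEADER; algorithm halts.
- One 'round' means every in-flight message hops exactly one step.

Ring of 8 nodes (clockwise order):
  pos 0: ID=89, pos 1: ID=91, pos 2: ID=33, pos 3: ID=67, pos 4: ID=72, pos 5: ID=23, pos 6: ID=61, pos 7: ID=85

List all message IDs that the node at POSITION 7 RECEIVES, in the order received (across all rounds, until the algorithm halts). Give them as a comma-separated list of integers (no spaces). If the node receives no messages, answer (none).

Round 1: pos1(id91) recv 89: drop; pos2(id33) recv 91: fwd; pos3(id67) recv 33: drop; pos4(id72) recv 67: drop; pos5(id23) recv 72: fwd; pos6(id61) recv 23: drop; pos7(id85) recv 61: drop; pos0(id89) recv 85: drop
Round 2: pos3(id67) recv 91: fwd; pos6(id61) recv 72: fwd
Round 3: pos4(id72) recv 91: fwd; pos7(id85) recv 72: drop
Round 4: pos5(id23) recv 91: fwd
Round 5: pos6(id61) recv 91: fwd
Round 6: pos7(id85) recv 91: fwd
Round 7: pos0(id89) recv 91: fwd
Round 8: pos1(id91) recv 91: ELECTED

Answer: 61,72,91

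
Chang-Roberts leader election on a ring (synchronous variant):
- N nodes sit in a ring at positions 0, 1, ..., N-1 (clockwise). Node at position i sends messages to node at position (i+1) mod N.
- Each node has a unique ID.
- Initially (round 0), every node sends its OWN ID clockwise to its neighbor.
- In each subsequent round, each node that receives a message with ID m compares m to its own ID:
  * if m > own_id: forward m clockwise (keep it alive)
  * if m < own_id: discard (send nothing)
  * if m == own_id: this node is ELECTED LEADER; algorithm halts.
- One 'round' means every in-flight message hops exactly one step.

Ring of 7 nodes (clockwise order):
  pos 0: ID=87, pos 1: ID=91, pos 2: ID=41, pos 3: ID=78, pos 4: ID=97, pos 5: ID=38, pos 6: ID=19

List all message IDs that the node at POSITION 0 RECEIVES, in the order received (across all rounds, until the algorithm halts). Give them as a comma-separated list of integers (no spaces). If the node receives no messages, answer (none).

Answer: 19,38,97

Derivation:
Round 1: pos1(id91) recv 87: drop; pos2(id41) recv 91: fwd; pos3(id78) recv 41: drop; pos4(id97) recv 78: drop; pos5(id38) recv 97: fwd; pos6(id19) recv 38: fwd; pos0(id87) recv 19: drop
Round 2: pos3(id78) recv 91: fwd; pos6(id19) recv 97: fwd; pos0(id87) recv 38: drop
Round 3: pos4(id97) recv 91: drop; pos0(id87) recv 97: fwd
Round 4: pos1(id91) recv 97: fwd
Round 5: pos2(id41) recv 97: fwd
Round 6: pos3(id78) recv 97: fwd
Round 7: pos4(id97) recv 97: ELECTED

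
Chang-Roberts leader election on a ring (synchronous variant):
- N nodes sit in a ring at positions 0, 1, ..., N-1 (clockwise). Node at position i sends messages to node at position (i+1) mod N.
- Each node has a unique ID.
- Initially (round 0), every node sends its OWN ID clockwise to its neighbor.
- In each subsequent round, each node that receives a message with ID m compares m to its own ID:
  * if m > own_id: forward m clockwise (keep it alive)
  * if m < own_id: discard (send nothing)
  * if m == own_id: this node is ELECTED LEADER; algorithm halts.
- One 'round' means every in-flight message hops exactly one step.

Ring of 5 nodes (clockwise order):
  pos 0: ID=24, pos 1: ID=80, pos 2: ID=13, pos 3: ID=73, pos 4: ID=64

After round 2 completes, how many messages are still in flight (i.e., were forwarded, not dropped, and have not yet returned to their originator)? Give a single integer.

Answer: 2

Derivation:
Round 1: pos1(id80) recv 24: drop; pos2(id13) recv 80: fwd; pos3(id73) recv 13: drop; pos4(id64) recv 73: fwd; pos0(id24) recv 64: fwd
Round 2: pos3(id73) recv 80: fwd; pos0(id24) recv 73: fwd; pos1(id80) recv 64: drop
After round 2: 2 messages still in flight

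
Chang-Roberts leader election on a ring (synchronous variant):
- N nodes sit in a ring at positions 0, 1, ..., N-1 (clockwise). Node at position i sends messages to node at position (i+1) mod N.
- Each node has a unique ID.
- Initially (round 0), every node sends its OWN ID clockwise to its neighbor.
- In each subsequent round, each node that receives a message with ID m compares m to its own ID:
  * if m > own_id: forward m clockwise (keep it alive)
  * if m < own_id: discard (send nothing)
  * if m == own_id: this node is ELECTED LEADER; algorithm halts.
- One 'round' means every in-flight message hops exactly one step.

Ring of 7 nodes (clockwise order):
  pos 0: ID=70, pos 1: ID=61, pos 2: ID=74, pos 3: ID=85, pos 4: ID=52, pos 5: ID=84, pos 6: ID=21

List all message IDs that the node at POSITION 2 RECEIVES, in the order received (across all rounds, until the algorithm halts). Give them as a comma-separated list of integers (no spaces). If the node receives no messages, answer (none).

Round 1: pos1(id61) recv 70: fwd; pos2(id74) recv 61: drop; pos3(id85) recv 74: drop; pos4(id52) recv 85: fwd; pos5(id84) recv 52: drop; pos6(id21) recv 84: fwd; pos0(id70) recv 21: drop
Round 2: pos2(id74) recv 70: drop; pos5(id84) recv 85: fwd; pos0(id70) recv 84: fwd
Round 3: pos6(id21) recv 85: fwd; pos1(id61) recv 84: fwd
Round 4: pos0(id70) recv 85: fwd; pos2(id74) recv 84: fwd
Round 5: pos1(id61) recv 85: fwd; pos3(id85) recv 84: drop
Round 6: pos2(id74) recv 85: fwd
Round 7: pos3(id85) recv 85: ELECTED

Answer: 61,70,84,85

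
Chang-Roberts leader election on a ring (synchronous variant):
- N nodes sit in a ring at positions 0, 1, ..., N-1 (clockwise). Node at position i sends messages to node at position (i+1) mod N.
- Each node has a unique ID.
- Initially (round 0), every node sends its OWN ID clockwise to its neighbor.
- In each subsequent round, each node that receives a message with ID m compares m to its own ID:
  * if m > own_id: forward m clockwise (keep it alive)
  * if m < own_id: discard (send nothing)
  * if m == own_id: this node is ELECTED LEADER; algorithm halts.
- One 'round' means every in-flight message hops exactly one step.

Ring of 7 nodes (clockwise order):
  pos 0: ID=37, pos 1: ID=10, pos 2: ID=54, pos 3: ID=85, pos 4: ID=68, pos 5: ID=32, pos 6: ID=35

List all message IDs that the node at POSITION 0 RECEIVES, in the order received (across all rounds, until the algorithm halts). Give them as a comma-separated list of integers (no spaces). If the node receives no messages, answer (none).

Answer: 35,68,85

Derivation:
Round 1: pos1(id10) recv 37: fwd; pos2(id54) recv 10: drop; pos3(id85) recv 54: drop; pos4(id68) recv 85: fwd; pos5(id32) recv 68: fwd; pos6(id35) recv 32: drop; pos0(id37) recv 35: drop
Round 2: pos2(id54) recv 37: drop; pos5(id32) recv 85: fwd; pos6(id35) recv 68: fwd
Round 3: pos6(id35) recv 85: fwd; pos0(id37) recv 68: fwd
Round 4: pos0(id37) recv 85: fwd; pos1(id10) recv 68: fwd
Round 5: pos1(id10) recv 85: fwd; pos2(id54) recv 68: fwd
Round 6: pos2(id54) recv 85: fwd; pos3(id85) recv 68: drop
Round 7: pos3(id85) recv 85: ELECTED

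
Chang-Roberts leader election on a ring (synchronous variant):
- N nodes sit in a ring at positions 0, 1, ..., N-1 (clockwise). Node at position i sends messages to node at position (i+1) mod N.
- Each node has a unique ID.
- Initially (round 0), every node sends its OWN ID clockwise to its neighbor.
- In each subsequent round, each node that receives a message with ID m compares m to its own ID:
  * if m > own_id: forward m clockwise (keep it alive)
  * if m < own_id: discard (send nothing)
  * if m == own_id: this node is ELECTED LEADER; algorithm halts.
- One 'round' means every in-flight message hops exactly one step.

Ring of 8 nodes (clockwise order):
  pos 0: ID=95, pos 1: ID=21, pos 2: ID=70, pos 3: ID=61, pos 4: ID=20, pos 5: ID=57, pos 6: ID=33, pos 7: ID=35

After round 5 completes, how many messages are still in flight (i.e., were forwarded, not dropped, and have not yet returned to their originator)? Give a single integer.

Round 1: pos1(id21) recv 95: fwd; pos2(id70) recv 21: drop; pos3(id61) recv 70: fwd; pos4(id20) recv 61: fwd; pos5(id57) recv 20: drop; pos6(id33) recv 57: fwd; pos7(id35) recv 33: drop; pos0(id95) recv 35: drop
Round 2: pos2(id70) recv 95: fwd; pos4(id20) recv 70: fwd; pos5(id57) recv 61: fwd; pos7(id35) recv 57: fwd
Round 3: pos3(id61) recv 95: fwd; pos5(id57) recv 70: fwd; pos6(id33) recv 61: fwd; pos0(id95) recv 57: drop
Round 4: pos4(id20) recv 95: fwd; pos6(id33) recv 70: fwd; pos7(id35) recv 61: fwd
Round 5: pos5(id57) recv 95: fwd; pos7(id35) recv 70: fwd; pos0(id95) recv 61: drop
After round 5: 2 messages still in flight

Answer: 2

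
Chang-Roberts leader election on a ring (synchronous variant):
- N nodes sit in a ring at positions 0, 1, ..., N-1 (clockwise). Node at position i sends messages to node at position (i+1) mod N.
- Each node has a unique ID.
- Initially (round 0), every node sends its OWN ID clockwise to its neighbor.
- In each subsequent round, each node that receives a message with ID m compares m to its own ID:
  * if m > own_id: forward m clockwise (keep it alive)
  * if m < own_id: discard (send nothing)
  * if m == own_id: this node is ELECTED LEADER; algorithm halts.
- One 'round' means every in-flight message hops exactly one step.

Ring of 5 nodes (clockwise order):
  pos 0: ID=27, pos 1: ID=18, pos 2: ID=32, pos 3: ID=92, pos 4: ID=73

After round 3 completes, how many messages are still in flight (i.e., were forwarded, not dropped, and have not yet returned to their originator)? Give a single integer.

Answer: 2

Derivation:
Round 1: pos1(id18) recv 27: fwd; pos2(id32) recv 18: drop; pos3(id92) recv 32: drop; pos4(id73) recv 92: fwd; pos0(id27) recv 73: fwd
Round 2: pos2(id32) recv 27: drop; pos0(id27) recv 92: fwd; pos1(id18) recv 73: fwd
Round 3: pos1(id18) recv 92: fwd; pos2(id32) recv 73: fwd
After round 3: 2 messages still in flight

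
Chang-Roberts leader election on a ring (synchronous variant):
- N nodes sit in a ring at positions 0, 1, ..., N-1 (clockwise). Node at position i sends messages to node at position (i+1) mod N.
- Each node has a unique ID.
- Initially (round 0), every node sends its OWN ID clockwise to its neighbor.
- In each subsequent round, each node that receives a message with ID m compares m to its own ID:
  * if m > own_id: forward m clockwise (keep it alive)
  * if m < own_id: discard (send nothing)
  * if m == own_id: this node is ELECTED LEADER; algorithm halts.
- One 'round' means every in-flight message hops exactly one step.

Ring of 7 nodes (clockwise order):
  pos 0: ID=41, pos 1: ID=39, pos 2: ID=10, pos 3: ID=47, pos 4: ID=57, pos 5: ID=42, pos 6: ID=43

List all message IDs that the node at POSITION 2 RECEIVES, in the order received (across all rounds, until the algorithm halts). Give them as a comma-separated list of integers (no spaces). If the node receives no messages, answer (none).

Round 1: pos1(id39) recv 41: fwd; pos2(id10) recv 39: fwd; pos3(id47) recv 10: drop; pos4(id57) recv 47: drop; pos5(id42) recv 57: fwd; pos6(id43) recv 42: drop; pos0(id41) recv 43: fwd
Round 2: pos2(id10) recv 41: fwd; pos3(id47) recv 39: drop; pos6(id43) recv 57: fwd; pos1(id39) recv 43: fwd
Round 3: pos3(id47) recv 41: drop; pos0(id41) recv 57: fwd; pos2(id10) recv 43: fwd
Round 4: pos1(id39) recv 57: fwd; pos3(id47) recv 43: drop
Round 5: pos2(id10) recv 57: fwd
Round 6: pos3(id47) recv 57: fwd
Round 7: pos4(id57) recv 57: ELECTED

Answer: 39,41,43,57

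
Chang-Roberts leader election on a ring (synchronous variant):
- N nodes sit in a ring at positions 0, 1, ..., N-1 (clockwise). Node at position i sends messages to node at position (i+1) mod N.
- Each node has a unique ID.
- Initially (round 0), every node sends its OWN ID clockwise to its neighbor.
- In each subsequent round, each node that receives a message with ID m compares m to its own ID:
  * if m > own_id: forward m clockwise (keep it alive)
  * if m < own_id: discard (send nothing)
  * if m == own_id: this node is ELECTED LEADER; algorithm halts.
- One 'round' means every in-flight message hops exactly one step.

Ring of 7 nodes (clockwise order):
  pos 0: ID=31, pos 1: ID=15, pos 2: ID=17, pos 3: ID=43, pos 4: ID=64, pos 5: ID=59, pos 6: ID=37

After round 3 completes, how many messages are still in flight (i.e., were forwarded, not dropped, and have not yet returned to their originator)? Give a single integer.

Answer: 3

Derivation:
Round 1: pos1(id15) recv 31: fwd; pos2(id17) recv 15: drop; pos3(id43) recv 17: drop; pos4(id64) recv 43: drop; pos5(id59) recv 64: fwd; pos6(id37) recv 59: fwd; pos0(id31) recv 37: fwd
Round 2: pos2(id17) recv 31: fwd; pos6(id37) recv 64: fwd; pos0(id31) recv 59: fwd; pos1(id15) recv 37: fwd
Round 3: pos3(id43) recv 31: drop; pos0(id31) recv 64: fwd; pos1(id15) recv 59: fwd; pos2(id17) recv 37: fwd
After round 3: 3 messages still in flight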